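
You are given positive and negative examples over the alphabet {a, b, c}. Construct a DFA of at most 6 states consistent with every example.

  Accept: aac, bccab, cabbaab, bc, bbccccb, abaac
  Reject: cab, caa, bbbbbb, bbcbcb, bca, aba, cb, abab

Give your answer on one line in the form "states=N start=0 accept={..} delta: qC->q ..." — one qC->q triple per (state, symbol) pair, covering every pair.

State merging on the prefix tree: take the shortest (then alphabetical) example prefix whose next move is undefined and point that move at state 0, else 1, else 2, ...; a target is out if some Accept/Reject pair would then sit in one state with the same input left (inseparable). If every existing state is out, open a new one.
a: 0a undefined. 0a->0: ok.
b: 0b undefined. 0b->0: ok.
c: 0c undefined. 0c->0: no, aac/cab meet in 0. Open state 1: 0c->1.
ca: 1a undefined. 1a->0: no, cabbaab/cab meet in 0. 1a->1: no, aac/caa meet in 1. Open state 2: 1a->2.
cb: 1b undefined. 1b->0: ok.
bcc: 1c undefined. 1c->0: no, bccab/bbbbbb meet in 0. 1c->1: no, bccab/cab meet in 2 with "b" left. 1c->2: ok.
caa: 2a undefined. 2a->0: no, bccab/caa meet in 0. 2a->1: no, aac/caa meet in 1. 2a->2: no, bccab/cab meet in 2 with "b" left. Open state 3: 2a->3.
cab: 2b undefined. 2b->0: no, cabbaab/cab meet in 0. 2b->1: no, aac/cab meet in 1. 2b->2: ok.
bbccc: 2c undefined. 2c->0: no, bbccccb/bbbbbb meet in 0. 2c->1: no, bbccccb/cab meet in 2. 2c->2: no, bbccccb/cab meet in 2. 2c->3: ok.
bccab: 3b undefined. 3b->0: no, bccab/bbbbbb meet in 0. 3b->1: ok.
bbcccc: 3c undefined. 3c->0: no, bbccccb/bbbbbb meet in 0. 3c->1: no, bbccccb/bbbbbb meet in 0. 3c->2: no, bbccccb/cab meet in 2. 3c->3: ok.
cabbaa: 3a undefined. 3a->0: no, cabbaab/bbbbbb meet in 0. 3a->1: no, cabbaab/bbbbbb meet in 0. 3a->2: no, cabbaab/cab meet in 2. 3a->3: ok.
All examples now run through 4 states with every (state, symbol) defined. Accept strings end in {1}, Reject strings end in {0,2,3}; accept={1}.

states=4 start=0 accept={1} delta: 0a->0 0b->0 0c->1 1a->2 1b->0 1c->2 2a->3 2b->2 2c->3 3a->3 3b->1 3c->3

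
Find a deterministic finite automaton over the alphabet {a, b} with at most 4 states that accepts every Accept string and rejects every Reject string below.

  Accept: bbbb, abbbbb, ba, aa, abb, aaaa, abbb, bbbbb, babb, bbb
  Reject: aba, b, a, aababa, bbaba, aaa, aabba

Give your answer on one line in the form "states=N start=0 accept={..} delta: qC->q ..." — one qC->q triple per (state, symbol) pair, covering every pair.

State merging on the prefix tree: take the shortest (then alphabetical) example prefix whose next move is undefined and point that move at state 0, else 1, else 2, ...; a target is out if some Accept/Reject pair would then sit in one state with the same input left (inseparable). If every existing state is out, open a new one.
a: 0a undefined. 0a->0: no, ba/aba meet in 0 with "ba" left. Open state 1: 0a->1.
b: 0b undefined. 0b->0: no, bbbb/b meet in 0. 0b->1: ok.
aa: 1a undefined. 1a->0: no, ba/aababa meet in 0. 1a->1: no, ba/b meet in 1. Open state 2: 1a->2.
ab: 1b undefined. 1b->0: no, abb/aba meet in 1. 1b->1: no, bbbb/b meet in 1. 1b->2: ok.
aaa: 2a undefined. 2a->0: no, ba/bbaba meet in 2. 2a->1: ok.
aab: 2b undefined. 2b->0: no, bbbb/aba meet in 1. 2b->1: no, bbbb/aababa meet in 2. 2b->2: ok.
All examples now run through 3 states with every (state, symbol) defined. Accept strings end in {2}, Reject strings end in {1}; accept={2}.

states=3 start=0 accept={2} delta: 0a->1 0b->1 1a->2 1b->2 2a->1 2b->2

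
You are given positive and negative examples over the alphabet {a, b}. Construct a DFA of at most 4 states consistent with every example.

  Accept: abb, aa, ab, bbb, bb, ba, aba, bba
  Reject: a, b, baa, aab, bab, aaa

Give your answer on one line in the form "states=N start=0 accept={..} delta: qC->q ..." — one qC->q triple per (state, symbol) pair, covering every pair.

states=3 start=0 accept={0,2} delta: 0a->1 0b->1 1a->0 1b->2 2a->0 2b->0

Grow the machine one transition at a time. Run the examples from 0; the earliest place one falls off (shortest prefix, ties alphabetical) gets sent to the lowest-numbered state that keeps every Accept/Reject pair distinguishable — a pair clashes when both reach the same state with identical unread suffix — and to a fresh state only if none does.
a: 0a undefined. 0a->0: no, aa/a meet in 0. Open state 1: 0a->1.
b: 0b undefined. 0b->0: no, aa/baa meet in 1 with "a" left. 0b->1: ok.
aa: 1a undefined. 1a->0: ok.
ab: 1b undefined. 1b->0: no, abb/a meet in 1. 1b->1: no, abb/a meet in 1. Open state 2: 1b->2.
aba: 2a undefined. 2a->0: ok.
abb: 2b undefined. 2b->0: ok.
All examples now run through 3 states with every (state, symbol) defined. Accept strings end in {0,2}, Reject strings end in {1}; accept={0,2}.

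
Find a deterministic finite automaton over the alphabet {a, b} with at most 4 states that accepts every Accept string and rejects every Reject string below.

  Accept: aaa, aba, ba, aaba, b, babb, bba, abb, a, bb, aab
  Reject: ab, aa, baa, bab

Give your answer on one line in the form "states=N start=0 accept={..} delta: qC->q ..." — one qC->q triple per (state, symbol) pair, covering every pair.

State merging on the prefix tree: take the shortest (then alphabetical) example prefix whose next move is undefined and point that move at state 0, else 1, else 2, ...; a target is out if some Accept/Reject pair would then sit in one state with the same input left (inseparable). If every existing state is out, open a new one.
a: 0a undefined. 0a->0: no, aaa/aa meet in 0. Open state 1: 0a->1.
b: 0b undefined. 0b->0: ok.
aa: 1a undefined. 1a->0: no, b/aa meet in 0. 1a->1: no, aaa/aa meet in 1. Open state 2: 1a->2.
ab: 1b undefined. 1b->0: no, b/ab meet in 0. 1b->1: no, aba/aa meet in 2. 1b->2: ok.
aaa: 2a undefined. 2a->0: ok.
aab: 2b undefined. 2b->0: ok.
All examples now run through 3 states with every (state, symbol) defined. Accept strings end in {0,1}, Reject strings end in {2}; accept={0,1}.

states=3 start=0 accept={0,1} delta: 0a->1 0b->0 1a->2 1b->2 2a->0 2b->0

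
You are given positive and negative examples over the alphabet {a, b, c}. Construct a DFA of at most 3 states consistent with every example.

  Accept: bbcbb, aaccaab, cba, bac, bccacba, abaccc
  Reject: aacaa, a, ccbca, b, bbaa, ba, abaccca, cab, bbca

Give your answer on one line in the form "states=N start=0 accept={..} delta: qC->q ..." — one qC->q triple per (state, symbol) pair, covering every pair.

states=3 start=0 accept={1,2} delta: 0a->0 0b->0 0c->1 1a->0 1b->2 1c->2 2a->2 2b->2 2c->1

State merging on the prefix tree: take the shortest (then alphabetical) example prefix whose next move is undefined and point that move at state 0, else 1, else 2, ...; a target is out if some Accept/Reject pair would then sit in one state with the same input left (inseparable). If every existing state is out, open a new one.
a: 0a undefined. 0a->0: ok.
b: 0b undefined. 0b->0: ok.
c: 0c undefined. 0c->0: no, bbcbb/aacaa meet in 0. Open state 1: 0c->1.
ca: 1a undefined. 1a->0: ok.
cb: 1b undefined. 1b->0: no, bbcbb/aacaa meet in 0. 1b->1: no, cba/aacaa meet in 0. Open state 2: 1b->2.
cc: 1c undefined. 1c->0: no, aaccaab/aacaa meet in 0. 1c->1: no, aaccaab/aacaa meet in 0. 1c->2: ok.
cba: 2a undefined. 2a->0: no, aaccaab/aacaa meet in 0. 2a->1: no, aaccaab/aacaa meet in 0. 2a->2: ok.
ccb: 2b undefined. 2b->0: no, bbcbb/aacaa meet in 0. 2b->1: no, cba/ccbca meet in 2. 2b->2: ok.
ccbc: 2c undefined. 2c->0: no, bccacba/aacaa meet in 0. 2c->1: ok.
All examples now run through 3 states with every (state, symbol) defined. Accept strings end in {1,2}, Reject strings end in {0}; accept={1,2}.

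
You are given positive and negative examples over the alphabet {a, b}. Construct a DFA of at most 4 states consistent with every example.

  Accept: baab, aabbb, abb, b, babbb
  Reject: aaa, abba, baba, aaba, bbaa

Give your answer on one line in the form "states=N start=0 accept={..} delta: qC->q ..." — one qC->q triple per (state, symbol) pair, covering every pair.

Grow the machine one transition at a time. Run the examples from 0; the earliest place one falls off (shortest prefix, ties alphabetical) gets sent to the lowest-numbered state that keeps every Accept/Reject pair distinguishable — a pair clashes when both reach the same state with identical unread suffix — and to a fresh state only if none does.
a: 0a undefined. 0a->0: ok.
b: 0b undefined. 0b->0: no, baab/aaa meet in 0. Open state 1: 0b->1.
ba: 1a undefined. 1a->0: ok.
bb: 1b undefined. 1b->0: no, abb/aaa meet in 0. 1b->1: ok.
All examples now run through 2 states with every (state, symbol) defined. Accept strings end in {1}, Reject strings end in {0}; accept={1}.

states=2 start=0 accept={1} delta: 0a->0 0b->1 1a->0 1b->1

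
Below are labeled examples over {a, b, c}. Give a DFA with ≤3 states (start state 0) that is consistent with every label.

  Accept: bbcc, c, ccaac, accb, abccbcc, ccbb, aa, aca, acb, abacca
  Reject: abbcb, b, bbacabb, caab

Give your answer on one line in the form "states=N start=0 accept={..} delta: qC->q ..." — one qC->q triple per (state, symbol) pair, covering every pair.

Grow the machine one transition at a time. Run the examples from 0; the earliest place one falls off (shortest prefix, ties alphabetical) gets sent to the lowest-numbered state that keeps every Accept/Reject pair distinguishable — a pair clashes when both reach the same state with identical unread suffix — and to a fresh state only if none does.
a: 0a undefined. 0a->0: ok.
b: 0b undefined. 0b->0: no, aa/b meet in 0. Open state 1: 0b->1.
c: 0c undefined. 0c->0: no, accb/b meet in 1. 0c->1: no, c/b meet in 1. Open state 2: 0c->2.
bb: 1b undefined. 1b->0: no, acb/abbcb meet in 2 with "b" left. 1b->1: ok.
ca: 2a undefined. 2a->0: ok.
cc: 2c undefined. 2c->0: no, accb/b meet in 1. 2c->1: no, accb/b meet in 1. 2c->2: ok.
aba: 1a undefined. 1a->0: ok.
abc: 1c undefined. 1c->0: ok.
acb: 2b undefined. 2b->0: no, ccbb/abbcb meet in 1. 2b->1: no, accb/abbcb meet in 1. 2b->2: ok.
All examples now run through 3 states with every (state, symbol) defined. Accept strings end in {0,2}, Reject strings end in {1}; accept={0,2}.

states=3 start=0 accept={0,2} delta: 0a->0 0b->1 0c->2 1a->0 1b->1 1c->0 2a->0 2b->2 2c->2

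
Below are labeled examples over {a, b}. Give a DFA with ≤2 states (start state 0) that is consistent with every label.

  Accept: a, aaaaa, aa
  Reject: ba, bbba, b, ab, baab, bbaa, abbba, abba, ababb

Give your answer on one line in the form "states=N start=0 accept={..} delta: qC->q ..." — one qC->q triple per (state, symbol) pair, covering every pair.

Fold the examples into a partial DFA from state 0: repeatedly fix the first undefined (state, symbol) met by the shortest-then-alphabetical prefix, trying targets in increasing order and rejecting any under which an Accept and a Reject string meet in one state with the same remainder; add a state when all current targets are rejected. Accepting states are where Accept strings end.
a: 0a undefined. 0a->0: ok.
b: 0b undefined. 0b->0: no, a/ba meet in 0. Open state 1: 0b->1.
ba: 1a undefined. 1a->0: no, a/ba meet in 0. 1a->1: ok.
bb: 1b undefined. 1b->0: no, a/baab meet in 0. 1b->1: ok.
All examples now run through 2 states with every (state, symbol) defined. Accept strings end in {0}, Reject strings end in {1}; accept={0}.

states=2 start=0 accept={0} delta: 0a->0 0b->1 1a->1 1b->1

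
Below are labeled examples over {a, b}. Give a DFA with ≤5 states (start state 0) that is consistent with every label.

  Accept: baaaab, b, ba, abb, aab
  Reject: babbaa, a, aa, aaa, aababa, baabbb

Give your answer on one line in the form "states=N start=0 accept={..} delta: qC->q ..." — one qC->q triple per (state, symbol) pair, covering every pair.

Grow the machine one transition at a time. Run the examples from 0; the earliest place one falls off (shortest prefix, ties alphabetical) gets sent to the lowest-numbered state that keeps every Accept/Reject pair distinguishable — a pair clashes when both reach the same state with identical unread suffix — and to a fresh state only if none does.
a: 0a undefined. 0a->0: ok.
b: 0b undefined. 0b->0: no, baaaab/babbaa meet in 0. Open state 1: 0b->1.
ba: 1a undefined. 1a->0: no, ba/a meet in 0. 1a->1: ok.
abb: 1b undefined. 1b->0: no, baaaab/a meet in 0. 1b->1: no, baaaab/babbaa meet in 1. Open state 2: 1b->2.
babb: 2b undefined. 2b->0: no, b/baabbb meet in 1. 2b->1: no, baaaab/baabbb meet in 2. 2b->2: no, baaaab/baabbb meet in 2. Open state 3: 2b->3.
babba: 3a undefined. 3a->0: ok.
aababa: 2a undefined. 2a->0: ok.
baabbb: 3b undefined. 3b->0: ok.
All examples now run through 4 states with every (state, symbol) defined. Accept strings end in {1,2}, Reject strings end in {0}; accept={1,2}.

states=4 start=0 accept={1,2} delta: 0a->0 0b->1 1a->1 1b->2 2a->0 2b->3 3a->0 3b->0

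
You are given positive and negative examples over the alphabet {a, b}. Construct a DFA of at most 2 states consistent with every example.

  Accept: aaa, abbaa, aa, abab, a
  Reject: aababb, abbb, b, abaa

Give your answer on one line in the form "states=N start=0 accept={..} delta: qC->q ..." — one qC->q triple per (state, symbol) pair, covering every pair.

State merging on the prefix tree: take the shortest (then alphabetical) example prefix whose next move is undefined and point that move at state 0, else 1, else 2, ...; a target is out if some Accept/Reject pair would then sit in one state with the same input left (inseparable). If every existing state is out, open a new one.
a: 0a undefined. 0a->0: ok.
b: 0b undefined. 0b->0: no, aaa/aababb meet in 0. Open state 1: 0b->1.
aba: 1a undefined. 1a->0: no, aaa/abaa meet in 0. 1a->1: ok.
abb: 1b undefined. 1b->0: ok.
All examples now run through 2 states with every (state, symbol) defined. Accept strings end in {0}, Reject strings end in {1}; accept={0}.

states=2 start=0 accept={0} delta: 0a->0 0b->1 1a->1 1b->0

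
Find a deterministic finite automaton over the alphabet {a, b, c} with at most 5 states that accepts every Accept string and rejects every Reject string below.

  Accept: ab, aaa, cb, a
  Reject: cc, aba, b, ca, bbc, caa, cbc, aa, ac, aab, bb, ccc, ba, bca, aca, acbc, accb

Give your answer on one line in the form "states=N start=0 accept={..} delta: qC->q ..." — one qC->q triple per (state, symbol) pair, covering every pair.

Fold the examples into a partial DFA from state 0: repeatedly fix the first undefined (state, symbol) met by the shortest-then-alphabetical prefix, trying targets in increasing order and rejecting any under which an Accept and a Reject string meet in one state with the same remainder; add a state when all current targets are rejected. Accepting states are where Accept strings end.
a: 0a undefined. 0a->0: no, ab/b meet in 0 with "b" left. Open state 1: 0a->1.
b: 0b undefined. 0b->0: no, a/ba meet in 1. 0b->1: no, ab/bb meet in 1 with "b" left. Open state 2: 0b->2.
c: 0c undefined. 0c->0: no, cb/b meet in 2. 0c->1: no, aaa/caa meet in 1 with "aa" left. 0c->2: no, cb/bb meet in 2 with "b" left. Open state 3: 0c->3.
aa: 1a undefined. 1a->0: ok.
ab: 1b undefined. 1b->0: no, ab/aa meet in 0. 1b->1: ok.
ac: 1c undefined. 1c->0: no, ab/aca meet in 1. 1c->1: no, ab/ac meet in 1. 1c->2: ok.
ba: 2a undefined. 2a->0: ok.
bb: 2b undefined. 2b->0: ok.
bc: 2c undefined. 2c->0: no, ab/bca meet in 1. 2c->1: no, ab/accb meet in 1. 2c->2: ok.
ca: 3a undefined. 3a->0: no, ab/caa meet in 1. 3a->1: no, ab/ca meet in 1. 3a->2: ok.
cb: 3b undefined. 3b->0: no, cb/aba meet in 0. 3b->1: ok.
cc: 3c undefined. 3c->0: ok.
All examples now run through 4 states with every (state, symbol) defined. Accept strings end in {1}, Reject strings end in {0,2,3}; accept={1}.

states=4 start=0 accept={1} delta: 0a->1 0b->2 0c->3 1a->0 1b->1 1c->2 2a->0 2b->0 2c->2 3a->2 3b->1 3c->0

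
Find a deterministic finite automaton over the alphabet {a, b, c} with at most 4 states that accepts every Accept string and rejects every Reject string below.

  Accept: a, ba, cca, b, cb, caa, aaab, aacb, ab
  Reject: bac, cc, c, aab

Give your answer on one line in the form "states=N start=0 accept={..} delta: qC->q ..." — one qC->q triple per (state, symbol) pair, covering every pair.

states=4 start=0 accept={0,1} delta: 0a->1 0b->0 0c->2 1a->3 1b->0 1c->2 2a->0 2b->0 2c->2 3a->0 3b->2 3c->0

State merging on the prefix tree: take the shortest (then alphabetical) example prefix whose next move is undefined and point that move at state 0, else 1, else 2, ...; a target is out if some Accept/Reject pair would then sit in one state with the same input left (inseparable). If every existing state is out, open a new one.
a: 0a undefined. 0a->0: no, b/aab meet in 0 with "b" left. Open state 1: 0a->1.
b: 0b undefined. 0b->0: ok.
c: 0c undefined. 0c->0: no, b/cc meet in 0. 0c->1: no, a/c meet in 1. Open state 2: 0c->2.
aa: 1a undefined. 1a->0: no, b/aab meet in 0. 1a->1: no, aaab/aab meet in 1 with "b" left. 1a->2: no, cb/aab meet in 2 with "b" left. Open state 3: 1a->3.
ab: 1b undefined. 1b->0: ok.
ca: 2a undefined. 2a->0: ok.
cb: 2b undefined. 2b->0: ok.
cc: 2c undefined. 2c->0: no, b/cc meet in 0. 2c->1: no, a/cc meet in 1. 2c->2: ok.
aaa: 3a undefined. 3a->0: ok.
aab: 3b undefined. 3b->0: no, cca/aab meet in 0. 3b->1: no, a/aab meet in 1. 3b->2: ok.
aac: 3c undefined. 3c->0: ok.
bac: 1c undefined. 1c->0: no, cca/bac meet in 0. 1c->1: no, a/bac meet in 1. 1c->2: ok.
All examples now run through 4 states with every (state, symbol) defined. Accept strings end in {0,1}, Reject strings end in {2}; accept={0,1}.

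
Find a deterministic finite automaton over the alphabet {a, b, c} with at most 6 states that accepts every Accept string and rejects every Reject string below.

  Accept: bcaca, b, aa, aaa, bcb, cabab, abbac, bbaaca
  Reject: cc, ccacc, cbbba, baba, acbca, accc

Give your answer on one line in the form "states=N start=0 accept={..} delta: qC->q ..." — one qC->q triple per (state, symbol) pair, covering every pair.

Fold the examples into a partial DFA from state 0: repeatedly fix the first undefined (state, symbol) met by the shortest-then-alphabetical prefix, trying targets in increasing order and rejecting any under which an Accept and a Reject string meet in one state with the same remainder; add a state when all current targets are rejected. Accepting states are where Accept strings end.
a: 0a undefined. 0a->0: ok.
b: 0b undefined. 0b->0: no, b/baba meet in 0. Open state 1: 0b->1.
c: 0c undefined. 0c->0: no, aa/cc meet in 0. 0c->1: ok.
ba: 1a undefined. 1a->0: no, aa/baba meet in 0. 1a->1: ok.
bb: 1b undefined. 1b->0: no, b/acbca meet in 1. 1b->1: no, b/cbbba meet in 1. Open state 2: 1b->2.
bc: 1c undefined. 1c->0: no, bcaca/accc meet in 1. 1c->1: no, bcaca/cc meet in 1. 1c->2: ok.
bba: 2a undefined. 2a->0: no, aa/baba meet in 0. 2a->1: no, bcaca/baba meet in 1. 2a->2: no, bcaca/acbca meet in 2 with "ca" left. Open state 3: 2a->3.
bcb: 2b undefined. 2b->0: no, b/cbbba meet in 1. 2b->1: ok.
acbc: 2c undefined. 2c->0: no, aa/acbca meet in 0. 2c->1: no, b/acbca meet in 1. 2c->2: ok.
bbaa: 3a undefined. 3a->0: ok.
bcac: 3c undefined. 3c->0: no, b/ccacc meet in 1. 3c->1: ok.
cabab: 3b undefined. 3b->0: ok.
All examples now run through 4 states with every (state, symbol) defined. Accept strings end in {0,1}, Reject strings end in {2,3}; accept={0,1}.

states=4 start=0 accept={0,1} delta: 0a->0 0b->1 0c->1 1a->1 1b->2 1c->2 2a->3 2b->1 2c->2 3a->0 3b->0 3c->1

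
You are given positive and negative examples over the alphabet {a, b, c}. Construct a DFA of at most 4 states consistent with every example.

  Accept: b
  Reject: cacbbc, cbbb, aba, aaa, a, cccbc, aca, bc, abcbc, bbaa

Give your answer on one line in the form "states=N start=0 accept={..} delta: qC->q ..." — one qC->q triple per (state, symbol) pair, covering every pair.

Grow the machine one transition at a time. Run the examples from 0; the earliest place one falls off (shortest prefix, ties alphabetical) gets sent to the lowest-numbered state that keeps every Accept/Reject pair distinguishable — a pair clashes when both reach the same state with identical unread suffix — and to a fresh state only if none does.
a: 0a undefined. 0a->0: ok.
b: 0b undefined. 0b->0: no, b/aba meet in 0. Open state 1: 0b->1.
c: 0c undefined. 0c->0: ok.
bb: 1b undefined. 1b->0: no, b/cbbb meet in 1. 1b->1: no, b/cbbb meet in 1. Open state 2: 1b->2.
bc: 1c undefined. 1c->0: ok.
aba: 1a undefined. 1a->0: ok.
bba: 2a undefined. 2a->0: ok.
cbbb: 2b undefined. 2b->0: ok.
cacbbc: 2c undefined. 2c->0: ok.
All examples now run through 3 states with every (state, symbol) defined. Accept strings end in {1}, Reject strings end in {0}; accept={1}.

states=3 start=0 accept={1} delta: 0a->0 0b->1 0c->0 1a->0 1b->2 1c->0 2a->0 2b->0 2c->0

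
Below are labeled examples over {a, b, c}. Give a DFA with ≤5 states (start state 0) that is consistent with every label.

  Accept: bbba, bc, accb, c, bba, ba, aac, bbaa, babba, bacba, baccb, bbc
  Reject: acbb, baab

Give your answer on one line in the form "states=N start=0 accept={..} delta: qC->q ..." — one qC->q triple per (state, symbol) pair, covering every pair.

states=3 start=0 accept={0,1} delta: 0a->0 0b->1 0c->0 1a->1 1b->2 1c->0 2a->0 2b->0 2c->0

State merging on the prefix tree: take the shortest (then alphabetical) example prefix whose next move is undefined and point that move at state 0, else 1, else 2, ...; a target is out if some Accept/Reject pair would then sit in one state with the same input left (inseparable). If every existing state is out, open a new one.
a: 0a undefined. 0a->0: ok.
b: 0b undefined. 0b->0: no, bbba/baab meet in 0. Open state 1: 0b->1.
c: 0c undefined. 0c->0: ok.
ba: 1a undefined. 1a->0: no, accb/baab meet in 1. 1a->1: ok.
bb: 1b undefined. 1b->0: no, c/acbb meet in 0. 1b->1: no, bbba/acbb meet in 1. Open state 2: 1b->2.
bc: 1c undefined. 1c->0: ok.
bba: 2a undefined. 2a->0: ok.
bbb: 2b undefined. 2b->0: ok.
bbc: 2c undefined. 2c->0: ok.
All examples now run through 3 states with every (state, symbol) defined. Accept strings end in {0,1}, Reject strings end in {2}; accept={0,1}.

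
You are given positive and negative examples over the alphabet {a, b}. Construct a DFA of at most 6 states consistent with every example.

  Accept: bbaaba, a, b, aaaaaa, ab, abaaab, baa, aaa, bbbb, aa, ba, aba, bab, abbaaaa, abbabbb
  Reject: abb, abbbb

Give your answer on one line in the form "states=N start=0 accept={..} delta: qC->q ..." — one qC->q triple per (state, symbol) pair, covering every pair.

states=4 start=0 accept={0,1,2} delta: 0a->1 0b->0 1a->0 1b->2 2a->0 2b->3 3a->0 3b->2

Fold the examples into a partial DFA from state 0: repeatedly fix the first undefined (state, symbol) met by the shortest-then-alphabetical prefix, trying targets in increasing order and rejecting any under which an Accept and a Reject string meet in one state with the same remainder; add a state when all current targets are rejected. Accepting states are where Accept strings end.
a: 0a undefined. 0a->0: no, bbbb/abbbb meet in 0 with "bbbb" left. Open state 1: 0a->1.
b: 0b undefined. 0b->0: ok.
aa: 1a undefined. 1a->0: ok.
ab: 1b undefined. 1b->0: no, b/abb meet in 0. 1b->1: no, bbaaba/abb meet in 1. Open state 2: 1b->2.
aba: 2a undefined. 2a->0: ok.
abb: 2b undefined. 2b->0: no, b/abb meet in 0. 2b->1: no, bbaaba/abb meet in 1. 2b->2: no, ab/abb meet in 2. Open state 3: 2b->3.
abba: 3a undefined. 3a->0: ok.
abbb: 3b undefined. 3b->0: no, b/abbbb meet in 0. 3b->1: no, ab/abbbb meet in 2. 3b->2: ok.
All examples now run through 4 states with every (state, symbol) defined. Accept strings end in {0,1,2}, Reject strings end in {3}; accept={0,1,2}.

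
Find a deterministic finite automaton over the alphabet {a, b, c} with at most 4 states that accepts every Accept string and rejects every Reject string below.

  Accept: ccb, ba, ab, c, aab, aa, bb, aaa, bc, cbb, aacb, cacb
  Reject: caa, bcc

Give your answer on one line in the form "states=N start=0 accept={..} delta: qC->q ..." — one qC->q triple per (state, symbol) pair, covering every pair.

states=3 start=0 accept={0,1} delta: 0a->0 0b->0 0c->1 1a->2 1b->0 1c->2 2a->2 2b->0 2c->0

Fold the examples into a partial DFA from state 0: repeatedly fix the first undefined (state, symbol) met by the shortest-then-alphabetical prefix, trying targets in increasing order and rejecting any under which an Accept and a Reject string meet in one state with the same remainder; add a state when all current targets are rejected. Accepting states are where Accept strings end.
a: 0a undefined. 0a->0: ok.
b: 0b undefined. 0b->0: ok.
c: 0c undefined. 0c->0: no, ccb/caa meet in 0. Open state 1: 0c->1.
ca: 1a undefined. 1a->0: no, ba/caa meet in 0. 1a->1: no, c/caa meet in 1. Open state 2: 1a->2.
cb: 1b undefined. 1b->0: ok.
cc: 1c undefined. 1c->0: no, ccb/bcc meet in 0. 1c->1: no, c/bcc meet in 1. 1c->2: ok.
caa: 2a undefined. 2a->0: no, ba/caa meet in 0. 2a->1: no, c/caa meet in 1. 2a->2: ok.
cac: 2c undefined. 2c->0: ok.
ccb: 2b undefined. 2b->0: ok.
All examples now run through 3 states with every (state, symbol) defined. Accept strings end in {0,1}, Reject strings end in {2}; accept={0,1}.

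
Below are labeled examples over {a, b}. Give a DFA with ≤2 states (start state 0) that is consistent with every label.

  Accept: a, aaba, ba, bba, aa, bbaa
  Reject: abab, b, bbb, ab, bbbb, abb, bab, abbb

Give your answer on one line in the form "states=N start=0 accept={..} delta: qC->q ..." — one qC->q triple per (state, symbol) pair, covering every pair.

State merging on the prefix tree: take the shortest (then alphabetical) example prefix whose next move is undefined and point that move at state 0, else 1, else 2, ...; a target is out if some Accept/Reject pair would then sit in one state with the same input left (inseparable). If every existing state is out, open a new one.
a: 0a undefined. 0a->0: ok.
b: 0b undefined. 0b->0: no, a/abab meet in 0. Open state 1: 0b->1.
ba: 1a undefined. 1a->0: ok.
bb: 1b undefined. 1b->0: no, a/bbbb meet in 0. 1b->1: ok.
All examples now run through 2 states with every (state, symbol) defined. Accept strings end in {0}, Reject strings end in {1}; accept={0}.

states=2 start=0 accept={0} delta: 0a->0 0b->1 1a->0 1b->1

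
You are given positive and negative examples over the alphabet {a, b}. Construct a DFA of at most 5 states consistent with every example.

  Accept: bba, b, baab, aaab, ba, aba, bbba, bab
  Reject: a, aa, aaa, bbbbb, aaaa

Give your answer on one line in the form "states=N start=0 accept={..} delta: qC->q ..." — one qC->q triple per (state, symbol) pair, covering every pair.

states=4 start=0 accept={1,2} delta: 0a->0 0b->1 1a->1 1b->2 2a->1 2b->3 3a->1 3b->2

Fold the examples into a partial DFA from state 0: repeatedly fix the first undefined (state, symbol) met by the shortest-then-alphabetical prefix, trying targets in increasing order and rejecting any under which an Accept and a Reject string meet in one state with the same remainder; add a state when all current targets are rejected. Accepting states are where Accept strings end.
a: 0a undefined. 0a->0: ok.
b: 0b undefined. 0b->0: no, bba/a meet in 0. Open state 1: 0b->1.
ba: 1a undefined. 1a->0: no, ba/a meet in 0. 1a->1: ok.
bb: 1b undefined. 1b->0: no, bba/a meet in 0. 1b->1: no, bba/bbbbb meet in 1. Open state 2: 1b->2.
bba: 2a undefined. 2a->0: no, bba/a meet in 0. 2a->1: ok.
bbb: 2b undefined. 2b->0: no, baab/bbbbb meet in 2. 2b->1: no, bba/bbbbb meet in 1. 2b->2: no, baab/bbbbb meet in 2. Open state 3: 2b->3.
bbba: 3a undefined. 3a->0: no, bbba/a meet in 0. 3a->1: ok.
bbbb: 3b undefined. 3b->0: no, bba/bbbbb meet in 1. 3b->1: no, baab/bbbbb meet in 2. 3b->2: ok.
All examples now run through 4 states with every (state, symbol) defined. Accept strings end in {1,2}, Reject strings end in {0,3}; accept={1,2}.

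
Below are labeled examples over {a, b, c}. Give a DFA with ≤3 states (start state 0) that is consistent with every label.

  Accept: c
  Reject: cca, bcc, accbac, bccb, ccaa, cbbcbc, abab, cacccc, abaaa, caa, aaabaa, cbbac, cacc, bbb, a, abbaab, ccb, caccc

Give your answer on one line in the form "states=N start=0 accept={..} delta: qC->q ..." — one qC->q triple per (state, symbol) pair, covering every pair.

states=3 start=0 accept={1} delta: 0a->0 0b->0 0c->1 1a->0 1b->2 1c->2 2a->2 2b->2 2c->2

Grow the machine one transition at a time. Run the examples from 0; the earliest place one falls off (shortest prefix, ties alphabetical) gets sent to the lowest-numbered state that keeps every Accept/Reject pair distinguishable — a pair clashes when both reach the same state with identical unread suffix — and to a fresh state only if none does.
a: 0a undefined. 0a->0: ok.
b: 0b undefined. 0b->0: ok.
c: 0c undefined. 0c->0: no, c/cca meet in 0. Open state 1: 0c->1.
ca: 1a undefined. 1a->0: ok.
cb: 1b undefined. 1b->0: no, c/cbbcbc meet in 1. 1b->1: no, c/cbbac meet in 1. Open state 2: 1b->2.
cc: 1c undefined. 1c->0: no, c/accbac meet in 1. 1c->1: no, c/bcc meet in 1. 1c->2: ok.
cbb: 2b undefined. 2b->0: no, c/accbac meet in 1. 2b->1: no, c/accbac meet in 1. 2b->2: ok.
cca: 2a undefined. 2a->0: no, c/accbac meet in 1. 2a->1: no, c/cca meet in 1. 2a->2: ok.
cbbc: 2c undefined. 2c->0: no, c/cbbcbc meet in 1. 2c->1: no, c/accbac meet in 1. 2c->2: ok.
All examples now run through 3 states with every (state, symbol) defined. Accept strings end in {1}, Reject strings end in {0,2}; accept={1}.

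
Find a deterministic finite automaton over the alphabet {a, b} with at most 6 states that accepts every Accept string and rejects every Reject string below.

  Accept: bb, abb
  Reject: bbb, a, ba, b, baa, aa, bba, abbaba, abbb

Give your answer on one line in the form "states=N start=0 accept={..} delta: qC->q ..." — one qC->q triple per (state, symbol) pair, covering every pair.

State merging on the prefix tree: take the shortest (then alphabetical) example prefix whose next move is undefined and point that move at state 0, else 1, else 2, ...; a target is out if some Accept/Reject pair would then sit in one state with the same input left (inseparable). If every existing state is out, open a new one.
a: 0a undefined. 0a->0: ok.
b: 0b undefined. 0b->0: no, bb/bbb meet in 0. Open state 1: 0b->1.
ba: 1a undefined. 1a->0: ok.
bb: 1b undefined. 1b->0: no, bb/a meet in 0. 1b->1: no, bb/bbb meet in 1. Open state 2: 1b->2.
bba: 2a undefined. 2a->0: ok.
bbb: 2b undefined. 2b->0: ok.
All examples now run through 3 states with every (state, symbol) defined. Accept strings end in {2}, Reject strings end in {0,1}; accept={2}.

states=3 start=0 accept={2} delta: 0a->0 0b->1 1a->0 1b->2 2a->0 2b->0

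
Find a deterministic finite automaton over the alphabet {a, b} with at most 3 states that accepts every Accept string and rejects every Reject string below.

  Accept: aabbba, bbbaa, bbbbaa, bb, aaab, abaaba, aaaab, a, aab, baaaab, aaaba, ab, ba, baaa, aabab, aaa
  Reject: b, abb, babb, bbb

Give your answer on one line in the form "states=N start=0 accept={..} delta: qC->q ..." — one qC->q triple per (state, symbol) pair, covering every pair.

states=3 start=0 accept={0,1} delta: 0a->1 0b->2 1a->1 1b->0 2a->1 2b->0

State merging on the prefix tree: take the shortest (then alphabetical) example prefix whose next move is undefined and point that move at state 0, else 1, else 2, ...; a target is out if some Accept/Reject pair would then sit in one state with the same input left (inseparable). If every existing state is out, open a new one.
a: 0a undefined. 0a->0: no, bb/abb meet in 0 with "bb" left. Open state 1: 0a->1.
b: 0b undefined. 0b->0: no, bb/b meet in 0. 0b->1: no, a/b meet in 1. Open state 2: 0b->2.
aa: 1a undefined. 1a->0: no, aaaab/b meet in 2. 1a->1: ok.
ab: 1b undefined. 1b->0: ok.
ba: 2a undefined. 2a->0: no, bb/babb meet in 2 with "b" left. 2a->1: ok.
bb: 2b undefined. 2b->0: ok.
All examples now run through 3 states with every (state, symbol) defined. Accept strings end in {0,1}, Reject strings end in {2}; accept={0,1}.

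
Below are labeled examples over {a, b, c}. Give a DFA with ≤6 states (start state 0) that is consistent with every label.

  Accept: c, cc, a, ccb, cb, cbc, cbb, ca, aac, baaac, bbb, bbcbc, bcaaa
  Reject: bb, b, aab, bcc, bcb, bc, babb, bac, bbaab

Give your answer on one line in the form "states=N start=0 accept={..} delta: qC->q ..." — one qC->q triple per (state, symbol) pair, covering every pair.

states=4 start=0 accept={0,2} delta: 0a->0 0b->1 0c->2 1a->3 1b->3 1c->1 2a->0 2b->2 2c->2 3a->0 3b->0 3c->3

Fold the examples into a partial DFA from state 0: repeatedly fix the first undefined (state, symbol) met by the shortest-then-alphabetical prefix, trying targets in increasing order and rejecting any under which an Accept and a Reject string meet in one state with the same remainder; add a state when all current targets are rejected. Accepting states are where Accept strings end.
a: 0a undefined. 0a->0: ok.
b: 0b undefined. 0b->0: no, c/bc meet in 0 with "c" left. Open state 1: 0b->1.
c: 0c undefined. 0c->0: no, ccb/b meet in 1. 0c->1: no, c/b meet in 1. Open state 2: 0c->2.
ba: 1a undefined. 1a->0: no, c/bac meet in 2. 1a->1: no, baaac/bc meet in 1 with "c" left. 1a->2: no, cc/bac meet in 2 with "c" left. Open state 3: 1a->3.
bb: 1b undefined. 1b->0: no, a/bb meet in 0. 1b->1: no, bbb/bb meet in 1. 1b->2: no, c/bb meet in 2. 1b->3: ok.
bc: 1c undefined. 1c->0: no, c/bcc meet in 2. 1c->1: ok.
ca: 2a undefined. 2a->0: ok.
cb: 2b undefined. 2b->0: no, cbb/b meet in 1. 2b->1: no, cb/b meet in 1. 2b->2: ok.
cc: 2c undefined. 2c->0: no, ccb/b meet in 1. 2c->1: no, cc/b meet in 1. 2c->2: ok.
baa: 3a undefined. 3a->0: ok.
bab: 3b undefined. 3b->0: ok.
bac: 3c undefined. 3c->0: no, a/bac meet in 0. 3c->1: no, bbcbc/b meet in 1. 3c->2: no, c/bac meet in 2. 3c->3: ok.
All examples now run through 4 states with every (state, symbol) defined. Accept strings end in {0,2}, Reject strings end in {1,3}; accept={0,2}.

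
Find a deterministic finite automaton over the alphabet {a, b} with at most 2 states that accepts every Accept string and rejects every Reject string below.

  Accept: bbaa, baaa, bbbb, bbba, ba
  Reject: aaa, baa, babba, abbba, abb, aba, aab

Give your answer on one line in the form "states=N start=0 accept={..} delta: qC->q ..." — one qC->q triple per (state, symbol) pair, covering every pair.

states=2 start=0 accept={0} delta: 0a->1 0b->1 1a->0 1b->0

State merging on the prefix tree: take the shortest (then alphabetical) example prefix whose next move is undefined and point that move at state 0, else 1, else 2, ...; a target is out if some Accept/Reject pair would then sit in one state with the same input left (inseparable). If every existing state is out, open a new one.
a: 0a undefined. 0a->0: no, bbba/abbba meet in 0 with "bbba" left. Open state 1: 0a->1.
b: 0b undefined. 0b->0: no, bbaa/baa meet in 1 with "a" left. 0b->1: ok.
aa: 1a undefined. 1a->0: ok.
ab: 1b undefined. 1b->0: ok.
All examples now run through 2 states with every (state, symbol) defined. Accept strings end in {0}, Reject strings end in {1}; accept={0}.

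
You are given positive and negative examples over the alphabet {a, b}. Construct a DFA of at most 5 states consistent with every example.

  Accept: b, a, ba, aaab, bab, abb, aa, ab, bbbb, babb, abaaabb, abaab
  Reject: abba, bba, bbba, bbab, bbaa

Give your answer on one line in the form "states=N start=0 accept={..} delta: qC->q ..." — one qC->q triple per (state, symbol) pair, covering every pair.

states=4 start=0 accept={0,1,2} delta: 0a->0 0b->1 1a->0 1b->2 2a->3 2b->2 3a->3 3b->3

State merging on the prefix tree: take the shortest (then alphabetical) example prefix whose next move is undefined and point that move at state 0, else 1, else 2, ...; a target is out if some Accept/Reject pair would then sit in one state with the same input left (inseparable). If every existing state is out, open a new one.
a: 0a undefined. 0a->0: ok.
b: 0b undefined. 0b->0: no, b/abba meet in 0. Open state 1: 0b->1.
ba: 1a undefined. 1a->0: ok.
bb: 1b undefined. 1b->0: no, b/bbab meet in 1. 1b->1: no, b/bbab meet in 1. Open state 2: 1b->2.
bba: 2a undefined. 2a->0: no, b/bbab meet in 1. 2a->1: no, b/abba meet in 1. 2a->2: no, abb/abba meet in 2. Open state 3: 2a->3.
bbb: 2b undefined. 2b->0: no, a/bbba meet in 0. 2b->1: no, a/bbba meet in 0. 2b->2: ok.
bbaa: 3a undefined. 3a->0: no, a/bbaa meet in 0. 3a->1: no, b/bbaa meet in 1. 3a->2: no, abb/bbaa meet in 2. 3a->3: ok.
bbab: 3b undefined. 3b->0: no, a/bbab meet in 0. 3b->1: no, b/bbab meet in 1. 3b->2: no, abb/bbab meet in 2. 3b->3: ok.
All examples now run through 4 states with every (state, symbol) defined. Accept strings end in {0,1,2}, Reject strings end in {3}; accept={0,1,2}.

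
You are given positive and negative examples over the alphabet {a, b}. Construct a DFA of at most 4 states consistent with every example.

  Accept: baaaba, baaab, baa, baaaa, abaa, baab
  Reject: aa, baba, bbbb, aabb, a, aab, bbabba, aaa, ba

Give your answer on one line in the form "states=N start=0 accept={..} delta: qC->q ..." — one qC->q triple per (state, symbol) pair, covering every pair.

State merging on the prefix tree: take the shortest (then alphabetical) example prefix whose next move is undefined and point that move at state 0, else 1, else 2, ...; a target is out if some Accept/Reject pair would then sit in one state with the same input left (inseparable). If every existing state is out, open a new one.
a: 0a undefined. 0a->0: ok.
b: 0b undefined. 0b->0: no, baaaba/aa meet in 0. Open state 1: 0b->1.
ba: 1a undefined. 1a->0: no, baaaba/aa meet in 0. 1a->1: no, baaaba/baba meet in 1 with "ba" left. Open state 2: 1a->2.
bb: 1b undefined. 1b->0: ok.
baa: 2a undefined. 2a->0: no, baaaba/ba meet in 2. 2a->1: no, baaaba/baba meet in 2 with "ba" left. 2a->2: no, baaaba/baba meet in 2 with "ba" left. Open state 3: 2a->3.
bab: 2b undefined. 2b->0: ok.
baaa: 3a undefined. 3a->0: no, baaaba/ba meet in 2. 3a->1: no, baaaba/aa meet in 0. 3a->2: no, baaaba/aa meet in 0. 3a->3: ok.
baab: 3b undefined. 3b->0: no, baaaba/aa meet in 0. 3b->1: no, baaaba/ba meet in 2. 3b->2: no, baaab/ba meet in 2. 3b->3: ok.
All examples now run through 4 states with every (state, symbol) defined. Accept strings end in {3}, Reject strings end in {0,1,2}; accept={3}.

states=4 start=0 accept={3} delta: 0a->0 0b->1 1a->2 1b->0 2a->3 2b->0 3a->3 3b->3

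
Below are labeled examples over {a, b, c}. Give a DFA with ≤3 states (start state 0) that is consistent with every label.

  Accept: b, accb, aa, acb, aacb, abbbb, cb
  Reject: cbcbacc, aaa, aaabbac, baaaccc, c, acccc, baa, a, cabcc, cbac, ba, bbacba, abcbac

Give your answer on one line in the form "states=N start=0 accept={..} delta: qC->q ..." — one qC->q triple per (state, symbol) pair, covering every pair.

Grow the machine one transition at a time. Run the examples from 0; the earliest place one falls off (shortest prefix, ties alphabetical) gets sent to the lowest-numbered state that keeps every Accept/Reject pair distinguishable — a pair clashes when both reach the same state with identical unread suffix — and to a fresh state only if none does.
a: 0a undefined. 0a->0: no, aa/aaa meet in 0. Open state 1: 0a->1.
b: 0b undefined. 0b->0: no, aa/baa meet in 1 with "a" left. 0b->1: no, b/a meet in 1. Open state 2: 0b->2.
c: 0c undefined. 0c->0: ok.
aa: 1a undefined. 1a->0: no, aa/c meet in 0. 1a->1: no, aa/aaa meet in 1. 1a->2: ok.
ab: 1b undefined. 1b->0: ok.
ac: 1c undefined. 1c->0: ok.
ba: 2a undefined. 2a->0: ok.
bb: 2b undefined. 2b->0: ok.
aac: 2c undefined. 2c->0: ok.
All examples now run through 3 states with every (state, symbol) defined. Accept strings end in {2}, Reject strings end in {0,1}; accept={2}.

states=3 start=0 accept={2} delta: 0a->1 0b->2 0c->0 1a->2 1b->0 1c->0 2a->0 2b->0 2c->0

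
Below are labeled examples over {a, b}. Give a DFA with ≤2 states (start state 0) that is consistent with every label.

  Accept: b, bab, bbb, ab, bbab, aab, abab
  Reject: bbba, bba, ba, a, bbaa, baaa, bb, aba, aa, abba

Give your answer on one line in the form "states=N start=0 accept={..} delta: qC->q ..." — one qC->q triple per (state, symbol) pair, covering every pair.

State merging on the prefix tree: take the shortest (then alphabetical) example prefix whose next move is undefined and point that move at state 0, else 1, else 2, ...; a target is out if some Accept/Reject pair would then sit in one state with the same input left (inseparable). If every existing state is out, open a new one.
a: 0a undefined. 0a->0: ok.
b: 0b undefined. 0b->0: no, b/bbba meet in 0. Open state 1: 0b->1.
ba: 1a undefined. 1a->0: ok.
bb: 1b undefined. 1b->0: ok.
All examples now run through 2 states with every (state, symbol) defined. Accept strings end in {1}, Reject strings end in {0}; accept={1}.

states=2 start=0 accept={1} delta: 0a->0 0b->1 1a->0 1b->0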